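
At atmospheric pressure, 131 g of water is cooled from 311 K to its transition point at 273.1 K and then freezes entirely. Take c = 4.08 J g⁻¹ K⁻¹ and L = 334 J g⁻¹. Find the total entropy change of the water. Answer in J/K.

ΔS = -230 J/K

Cooling step: ΔS₁ = m c ln(T_tr/T_i) = 131 × 4.08 × ln(273.1/311) = -69.46 J/K.
Phase change: ΔS₂ = −mL/T_tr = −131 × 334 / 273.1 = -160.2 J/K.
ΔS_total = (-69.46) + (-160.2) = -230 J/K.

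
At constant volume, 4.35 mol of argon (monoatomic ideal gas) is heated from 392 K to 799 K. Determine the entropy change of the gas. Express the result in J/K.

ΔS = 38.6 J/K

At constant volume, ΔS = nC_V ln(T₂/T₁) with C_V = 3R/2 = 12.47 J mol⁻¹ K⁻¹.
ΔS = 4.35 × 12.47 × ln(799/392) = 38.6 J/K.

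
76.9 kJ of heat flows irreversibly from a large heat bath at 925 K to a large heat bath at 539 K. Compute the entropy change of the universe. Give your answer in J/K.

ΔS_hot = −Q/T_H = −76900/925 = -83.135 J/K and ΔS_cold = +Q/T_C = 76900/539 = 142.67 J/K.
ΔS_total = -83.135 + 142.67 = 59.5 J/K, positive as the second law requires.

ΔS_total = 59.5 J/K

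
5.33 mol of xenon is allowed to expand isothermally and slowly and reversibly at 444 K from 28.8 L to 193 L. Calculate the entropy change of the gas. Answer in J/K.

ΔS_gas = 84.3 J/K

For an isothermal ideal gas ΔS_gas = nR ln(V₂/V₁) = 5.33 × 8.314 × ln(193/28.8) = 84.3 J/K.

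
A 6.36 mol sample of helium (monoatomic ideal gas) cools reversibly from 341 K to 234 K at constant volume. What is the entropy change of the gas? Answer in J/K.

At constant volume, ΔS = nC_V ln(T₂/T₁) with C_V = 3R/2 = 12.47 J mol⁻¹ K⁻¹.
ΔS = 6.36 × 12.47 × ln(234/341) = -29.9 J/K.

ΔS = -29.9 J/K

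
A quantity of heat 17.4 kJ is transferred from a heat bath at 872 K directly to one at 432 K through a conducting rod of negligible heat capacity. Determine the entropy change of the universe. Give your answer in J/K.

ΔS_hot = −Q/T_H = −17400/872 = -19.95 J/K and ΔS_cold = +Q/T_C = 17400/432 = 40.28 J/K.
ΔS_total = -19.95 + 40.28 = 20.3 J/K, positive as the second law requires.

ΔS_total = 20.3 J/K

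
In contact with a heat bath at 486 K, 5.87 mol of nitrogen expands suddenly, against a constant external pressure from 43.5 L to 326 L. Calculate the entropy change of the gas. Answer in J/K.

Entropy is a state function, so ΔS_gas depends only on the end states.
For an isothermal ideal gas ΔS_gas = nR ln(V₂/V₁) = 5.87 × 8.314 × ln(326/43.5) = 98.3 J/K.

ΔS_gas = 98.3 J/K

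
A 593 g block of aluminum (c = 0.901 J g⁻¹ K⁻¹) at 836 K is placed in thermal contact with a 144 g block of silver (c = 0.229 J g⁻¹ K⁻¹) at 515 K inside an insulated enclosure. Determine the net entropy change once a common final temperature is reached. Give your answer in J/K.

Energy balance: T_f = (m₁c₁T₁ + m₂c₂T₂)/(m₁c₁ + m₂c₂) = 817.34 K.
ΔS₁ = m₁c₁ ln(T_f/T₁) = 534.293 × ln(817.34/836) = -12.06 J/K.
ΔS₂ = m₂c₂ ln(T_f/T₂) = 32.976 × ln(817.34/515) = 15.23 J/K.
ΔS_total = -12.06 + 15.23 = 3.17 J/K.

ΔS_total = 3.17 J/K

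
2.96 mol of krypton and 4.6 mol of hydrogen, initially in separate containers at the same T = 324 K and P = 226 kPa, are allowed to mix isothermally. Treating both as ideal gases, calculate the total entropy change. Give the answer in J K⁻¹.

ΔS_mix = 42.1 J/K

Mole fractions: x_A = 2.96/7.56 = 0.392, x_B = 0.608.
ΔS_mix = −R(n_A ln x_A + n_B ln x_B) = −8.314 × (2.96 ln 0.392 + 4.6 ln 0.608) = 42.1 J/K.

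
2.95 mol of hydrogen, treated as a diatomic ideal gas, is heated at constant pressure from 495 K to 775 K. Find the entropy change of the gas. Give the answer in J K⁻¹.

At constant pressure, ΔS = nC_p ln(T₂/T₁) with C_p = 7R/2 = 29.1 J mol⁻¹ K⁻¹.
ΔS = 2.95 × 29.1 × ln(775/495) = 38.5 J/K.

ΔS = 38.5 J/K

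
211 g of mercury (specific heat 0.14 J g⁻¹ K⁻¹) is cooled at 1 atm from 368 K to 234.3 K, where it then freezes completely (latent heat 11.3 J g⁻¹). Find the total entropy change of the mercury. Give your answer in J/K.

Cooling step: ΔS₁ = m c ln(T_tr/T_i) = 211 × 0.14 × ln(234.3/368) = -13.34 J/K.
Phase change: ΔS₂ = −mL/T_tr = −211 × 11.3 / 234.3 = -10.18 J/K.
ΔS_total = (-13.34) + (-10.18) = -23.5 J/K.

ΔS = -23.5 J/K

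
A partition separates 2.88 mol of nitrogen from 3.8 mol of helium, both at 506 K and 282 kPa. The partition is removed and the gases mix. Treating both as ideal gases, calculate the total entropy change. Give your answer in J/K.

Mole fractions: x_A = 2.88/6.68 = 0.431, x_B = 0.569.
ΔS_mix = −R(n_A ln x_A + n_B ln x_B) = −8.314 × (2.88 ln 0.431 + 3.8 ln 0.569) = 38 J/K.

ΔS_mix = 38 J/K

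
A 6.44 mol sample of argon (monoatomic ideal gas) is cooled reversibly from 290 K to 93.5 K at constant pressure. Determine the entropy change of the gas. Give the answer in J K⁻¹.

ΔS = -152 J/K

At constant pressure, ΔS = nC_p ln(T₂/T₁) with C_p = 5R/2 = 20.79 J mol⁻¹ K⁻¹.
ΔS = 6.44 × 20.79 × ln(93.5/290) = -152 J/K.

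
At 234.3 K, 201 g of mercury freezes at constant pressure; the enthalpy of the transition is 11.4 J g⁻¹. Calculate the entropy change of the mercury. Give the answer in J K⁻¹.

ΔS = -9.78 J/K

Heat released by the substance: Q = −mL = −201 × 11.4 = −2291.4 J.
At constant T, ΔS = Q_rev/T = −2291.4 / 234.3 = -9.78 J/K.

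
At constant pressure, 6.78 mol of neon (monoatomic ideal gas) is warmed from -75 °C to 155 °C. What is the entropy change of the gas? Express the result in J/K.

ΔS = 109 J/K

In kelvin: T₁ = 198.15 K, T₂ = 428.15 K. At constant pressure, ΔS = nC_p ln(T₂/T₁) with C_p = 5R/2 = 20.79 J mol⁻¹ K⁻¹.
ΔS = 6.78 × 20.79 × ln(428.15/198.15) = 109 J/K.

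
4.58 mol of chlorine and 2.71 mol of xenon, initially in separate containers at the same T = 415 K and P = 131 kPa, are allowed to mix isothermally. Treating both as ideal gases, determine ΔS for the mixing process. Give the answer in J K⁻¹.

Mole fractions: x_A = 4.58/7.29 = 0.628, x_B = 0.372.
ΔS_mix = −R(n_A ln x_A + n_B ln x_B) = −8.314 × (4.58 ln 0.628 + 2.71 ln 0.372) = 40 J/K.

ΔS_mix = 40 J/K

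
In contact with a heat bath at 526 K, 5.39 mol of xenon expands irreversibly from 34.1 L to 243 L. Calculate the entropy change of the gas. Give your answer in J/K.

ΔS_gas = 88 J/K

Entropy is a state function, so ΔS_gas depends only on the end states.
For an isothermal ideal gas ΔS_gas = nR ln(V₂/V₁) = 5.39 × 8.314 × ln(243/34.1) = 88 J/K.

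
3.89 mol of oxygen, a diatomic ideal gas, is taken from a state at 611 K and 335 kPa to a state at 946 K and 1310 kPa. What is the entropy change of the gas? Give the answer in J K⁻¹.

ΔS = 5.38 J/K

ΔS = nC_p ln(T₂/T₁) − nR ln(P₂/P₁), with C_p = 7R/2 = 29.1 J mol⁻¹ K⁻¹ for a diatomic ideal gas.
ΔS = 3.89 × [29.1 × ln(946/611) − 8.314 × ln(1310/335)] = 5.38 J/K.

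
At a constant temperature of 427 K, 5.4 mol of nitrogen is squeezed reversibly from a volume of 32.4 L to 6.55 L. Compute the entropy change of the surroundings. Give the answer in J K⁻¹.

ΔS_surr = 71.8 J/K

For an isothermal ideal gas ΔS_gas = nR ln(V₂/V₁) = 5.4 × 8.314 × ln(6.55/32.4) = -71.8 J/K.
The process is reversible, so ΔS_surr = −ΔS_gas = 71.8 J/K and ΔS_universe = 0.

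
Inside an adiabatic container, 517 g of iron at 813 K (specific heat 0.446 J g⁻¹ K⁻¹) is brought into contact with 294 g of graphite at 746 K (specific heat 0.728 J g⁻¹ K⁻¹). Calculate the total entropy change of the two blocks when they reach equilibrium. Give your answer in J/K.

Energy balance: T_f = (m₁c₁T₁ + m₂c₂T₂)/(m₁c₁ + m₂c₂) = 780.75 K.
ΔS₁ = m₁c₁ ln(T_f/T₁) = 230.582 × ln(780.75/813) = -9.334 J/K.
ΔS₂ = m₂c₂ ln(T_f/T₂) = 214.032 × ln(780.75/746) = 9.744 J/K.
ΔS_total = -9.334 + 9.744 = 0.41 J/K.

ΔS_total = 0.41 J/K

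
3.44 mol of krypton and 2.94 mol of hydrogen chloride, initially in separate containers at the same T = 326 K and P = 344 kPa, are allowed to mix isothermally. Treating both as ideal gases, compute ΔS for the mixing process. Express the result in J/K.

ΔS_mix = 36.6 J/K

Mole fractions: x_A = 3.44/6.38 = 0.539, x_B = 0.461.
ΔS_mix = −R(n_A ln x_A + n_B ln x_B) = −8.314 × (3.44 ln 0.539 + 2.94 ln 0.461) = 36.6 J/K.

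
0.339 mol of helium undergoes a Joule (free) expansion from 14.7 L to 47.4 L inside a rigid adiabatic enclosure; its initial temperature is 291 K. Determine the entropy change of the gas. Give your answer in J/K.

ΔS_gas = 3.3 J/K

For an ideal gas in free expansion Q = 0 and W = 0, so T is unchanged.
Entropy is a state function; using a reversible isothermal path, ΔS_gas = nR ln(V₂/V₁) = 0.339 × 8.314 × ln(47.4/14.7) = 3.3 J/K.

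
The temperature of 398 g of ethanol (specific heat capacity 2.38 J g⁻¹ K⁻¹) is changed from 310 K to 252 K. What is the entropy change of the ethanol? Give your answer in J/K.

ΔS = -196 J/K

ΔS = ∫dQ_rev/T = m c ln(T₂/T₁) = 398 × 2.38 × ln(252/310) = -196 J/K.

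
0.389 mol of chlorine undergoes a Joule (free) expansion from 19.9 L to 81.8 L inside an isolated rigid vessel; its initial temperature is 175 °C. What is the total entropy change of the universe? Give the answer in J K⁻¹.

No heat is exchanged and no work is done, so the ideal-gas temperature stays constant.
Entropy is a state function; using a reversible isothermal path, ΔS_gas = nR ln(V₂/V₁) = 0.389 × 8.314 × ln(81.8/19.9) = 4.57 J/K.
The insulated surroundings exchange no heat, so ΔS_surr = 0 and ΔS_universe = ΔS_gas.

ΔS_universe = 4.57 J/K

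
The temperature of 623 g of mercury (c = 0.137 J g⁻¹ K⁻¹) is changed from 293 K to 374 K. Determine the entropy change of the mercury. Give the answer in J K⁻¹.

ΔS = 20.8 J/K

ΔS = ∫dQ_rev/T = m c ln(T₂/T₁) = 623 × 0.137 × ln(374/293) = 20.8 J/K.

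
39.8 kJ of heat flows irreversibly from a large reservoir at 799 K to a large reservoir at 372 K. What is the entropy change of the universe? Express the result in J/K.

ΔS_total = 57.2 J/K

ΔS_hot = −Q/T_H = −39800/799 = -49.81 J/K and ΔS_cold = +Q/T_C = 39800/372 = 107 J/K.
ΔS_total = -49.81 + 107 = 57.2 J/K, positive as the second law requires.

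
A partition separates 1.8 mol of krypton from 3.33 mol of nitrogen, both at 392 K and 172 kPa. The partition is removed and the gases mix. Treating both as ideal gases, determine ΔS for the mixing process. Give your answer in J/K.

ΔS_mix = 27.6 J/K

Mole fractions: x_A = 1.8/5.13 = 0.351, x_B = 0.649.
ΔS_mix = −R(n_A ln x_A + n_B ln x_B) = −8.314 × (1.8 ln 0.351 + 3.33 ln 0.649) = 27.6 J/K.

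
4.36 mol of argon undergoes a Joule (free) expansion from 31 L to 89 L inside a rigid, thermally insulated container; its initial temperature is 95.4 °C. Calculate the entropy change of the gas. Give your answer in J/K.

For an ideal gas in free expansion Q = 0 and W = 0, so T is unchanged.
Entropy is a state function; using a reversible isothermal path, ΔS_gas = nR ln(V₂/V₁) = 4.36 × 8.314 × ln(89/31) = 38.2 J/K.

ΔS_gas = 38.2 J/K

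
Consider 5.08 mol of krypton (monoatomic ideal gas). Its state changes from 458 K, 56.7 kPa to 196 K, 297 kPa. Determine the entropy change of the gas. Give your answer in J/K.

ΔS = nC_p ln(T₂/T₁) − nR ln(P₂/P₁), with C_p = 5R/2 = 20.79 J mol⁻¹ K⁻¹ for a monoatomic ideal gas.
ΔS = 5.08 × [20.79 × ln(196/458) − 8.314 × ln(297/56.7)] = -160 J/K.

ΔS = -160 J/K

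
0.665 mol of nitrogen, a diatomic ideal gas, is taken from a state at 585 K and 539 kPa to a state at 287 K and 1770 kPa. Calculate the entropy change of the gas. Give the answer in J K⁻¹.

ΔS = nC_p ln(T₂/T₁) − nR ln(P₂/P₁), with C_p = 7R/2 = 29.1 J mol⁻¹ K⁻¹ for a diatomic ideal gas.
ΔS = 0.665 × [29.1 × ln(287/585) − 8.314 × ln(1770/539)] = -20.4 J/K.

ΔS = -20.4 J/K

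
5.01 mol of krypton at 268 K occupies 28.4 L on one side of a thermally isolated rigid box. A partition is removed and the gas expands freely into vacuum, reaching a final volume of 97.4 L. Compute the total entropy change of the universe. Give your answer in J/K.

ΔS_universe = 51.3 J/K

No heat is exchanged and no work is done, so the ideal-gas temperature stays constant.
Entropy is a state function; using a reversible isothermal path, ΔS_gas = nR ln(V₂/V₁) = 5.01 × 8.314 × ln(97.4/28.4) = 51.3 J/K.
The insulated surroundings exchange no heat, so ΔS_surr = 0 and ΔS_universe = ΔS_gas.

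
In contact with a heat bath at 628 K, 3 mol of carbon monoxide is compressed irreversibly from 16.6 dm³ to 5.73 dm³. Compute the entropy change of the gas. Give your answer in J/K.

Entropy is a state function, so ΔS_gas depends only on the end states.
For an isothermal ideal gas ΔS_gas = nR ln(V₂/V₁) = 3 × 8.314 × ln(5.73/16.6) = -26.5 J/K.

ΔS_gas = -26.5 J/K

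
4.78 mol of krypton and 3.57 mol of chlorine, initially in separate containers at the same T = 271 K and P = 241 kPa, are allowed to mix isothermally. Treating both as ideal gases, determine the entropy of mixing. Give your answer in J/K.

Mole fractions: x_A = 4.78/8.35 = 0.572, x_B = 0.428.
ΔS_mix = −R(n_A ln x_A + n_B ln x_B) = −8.314 × (4.78 ln 0.572 + 3.57 ln 0.428) = 47.4 J/K.

ΔS_mix = 47.4 J/K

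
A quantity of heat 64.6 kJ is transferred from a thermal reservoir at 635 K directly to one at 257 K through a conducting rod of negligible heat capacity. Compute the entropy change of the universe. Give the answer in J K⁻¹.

ΔS_hot = −Q/T_H = −64600/635 = -101.7 J/K and ΔS_cold = +Q/T_C = 64600/257 = 251.4 J/K.
ΔS_total = -101.7 + 251.4 = 150 J/K, positive as the second law requires.

ΔS_total = 150 J/K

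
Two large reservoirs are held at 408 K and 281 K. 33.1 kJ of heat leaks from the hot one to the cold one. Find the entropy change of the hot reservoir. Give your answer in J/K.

The hot reservoir loses heat Q, so ΔS_hot = −Q/T_H = −33100/408 = -81.1 J/K.

ΔS_hot = -81.1 J/K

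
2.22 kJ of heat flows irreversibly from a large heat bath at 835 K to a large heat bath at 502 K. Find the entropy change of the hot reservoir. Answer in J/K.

ΔS_hot = -2.66 J/K

The hot reservoir loses heat Q, so ΔS_hot = −Q/T_H = −2220/835 = -2.66 J/K.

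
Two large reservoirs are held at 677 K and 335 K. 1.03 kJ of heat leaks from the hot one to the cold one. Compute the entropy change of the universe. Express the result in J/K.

ΔS_total = 1.55 J/K

ΔS_hot = −Q/T_H = −1030/677 = -1.521 J/K and ΔS_cold = +Q/T_C = 1030/335 = 3.075 J/K.
ΔS_total = -1.521 + 3.075 = 1.55 J/K, positive as the second law requires.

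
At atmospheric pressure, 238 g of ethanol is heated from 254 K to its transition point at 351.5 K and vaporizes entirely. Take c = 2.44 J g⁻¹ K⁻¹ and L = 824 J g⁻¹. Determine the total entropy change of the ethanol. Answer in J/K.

ΔS = 747 J/K

Warming step: ΔS₁ = m c ln(T_tr/T_i) = 238 × 2.44 × ln(351.5/254) = 188.7 J/K.
Phase change: ΔS₂ = +mL/T_tr = 238 × 824 / 351.5 = 557.9 J/K.
ΔS_total = (188.7) + (557.9) = 747 J/K.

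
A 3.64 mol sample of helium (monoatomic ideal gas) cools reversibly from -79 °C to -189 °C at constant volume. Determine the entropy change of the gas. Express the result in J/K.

ΔS = -38 J/K

In kelvin: T₁ = 194.15 K, T₂ = 84.15 K. At constant volume, ΔS = nC_V ln(T₂/T₁) with C_V = 3R/2 = 12.47 J mol⁻¹ K⁻¹.
ΔS = 3.64 × 12.47 × ln(84.15/194.15) = -38 J/K.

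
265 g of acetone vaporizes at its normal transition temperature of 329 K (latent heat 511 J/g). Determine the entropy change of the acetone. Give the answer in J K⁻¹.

Heat absorbed by the substance: Q = mL = 265 × 511 = 135415 J.
At constant T, ΔS = Q_rev/T = 135415 / 329 = 412 J/K.

ΔS = 412 J/K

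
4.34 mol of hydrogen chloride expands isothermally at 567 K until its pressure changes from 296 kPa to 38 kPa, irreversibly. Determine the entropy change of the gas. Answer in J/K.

ΔS_gas = 74.1 J/K

Entropy is a state function, so ΔS_gas depends only on the end states.
For an isothermal ideal gas ΔS_gas = nR ln(P₁/P₂) = 4.34 × 8.314 × ln(296/38) = 74.1 J/K.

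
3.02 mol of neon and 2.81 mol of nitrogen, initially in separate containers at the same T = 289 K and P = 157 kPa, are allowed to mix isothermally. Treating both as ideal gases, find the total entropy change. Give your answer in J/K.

ΔS_mix = 33.6 J/K

Mole fractions: x_A = 3.02/5.83 = 0.518, x_B = 0.482.
ΔS_mix = −R(n_A ln x_A + n_B ln x_B) = −8.314 × (3.02 ln 0.518 + 2.81 ln 0.482) = 33.6 J/K.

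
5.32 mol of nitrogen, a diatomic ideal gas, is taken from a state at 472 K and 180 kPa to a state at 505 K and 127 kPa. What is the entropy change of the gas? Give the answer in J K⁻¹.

ΔS = nC_p ln(T₂/T₁) − nR ln(P₂/P₁), with C_p = 7R/2 = 29.1 J mol⁻¹ K⁻¹ for a diatomic ideal gas.
ΔS = 5.32 × [29.1 × ln(505/472) − 8.314 × ln(127/180)] = 25.9 J/K.

ΔS = 25.9 J/K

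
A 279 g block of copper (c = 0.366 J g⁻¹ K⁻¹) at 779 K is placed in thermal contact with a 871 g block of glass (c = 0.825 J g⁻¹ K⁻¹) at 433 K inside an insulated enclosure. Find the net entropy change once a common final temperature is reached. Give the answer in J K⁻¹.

Energy balance: T_f = (m₁c₁T₁ + m₂c₂T₂)/(m₁c₁ + m₂c₂) = 476.05 K.
ΔS₁ = m₁c₁ ln(T_f/T₁) = 102.114 × ln(476.05/779) = -50.29 J/K.
ΔS₂ = m₂c₂ ln(T_f/T₂) = 718.575 × ln(476.05/433) = 68.11 J/K.
ΔS_total = -50.29 + 68.11 = 17.8 J/K.

ΔS_total = 17.8 J/K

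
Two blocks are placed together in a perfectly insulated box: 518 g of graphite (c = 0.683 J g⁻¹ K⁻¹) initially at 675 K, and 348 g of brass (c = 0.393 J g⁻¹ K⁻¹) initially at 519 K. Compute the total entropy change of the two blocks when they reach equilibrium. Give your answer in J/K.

Energy balance: T_f = (m₁c₁T₁ + m₂c₂T₂)/(m₁c₁ + m₂c₂) = 631.51 K.
ΔS₁ = m₁c₁ ln(T_f/T₁) = 353.794 × ln(631.51/675) = -23.56 J/K.
ΔS₂ = m₂c₂ ln(T_f/T₂) = 136.764 × ln(631.51/519) = 26.83 J/K.
ΔS_total = -23.56 + 26.83 = 3.27 J/K.

ΔS_total = 3.27 J/K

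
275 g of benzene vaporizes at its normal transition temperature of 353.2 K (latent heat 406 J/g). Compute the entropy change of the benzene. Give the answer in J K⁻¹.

Heat absorbed by the substance: Q = mL = 275 × 406 = 111650 J.
At constant T, ΔS = Q_rev/T = 111650 / 353.2 = 316 J/K.

ΔS = 316 J/K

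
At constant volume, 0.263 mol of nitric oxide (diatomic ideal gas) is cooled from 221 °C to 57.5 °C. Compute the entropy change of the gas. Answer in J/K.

In kelvin: T₁ = 494.15 K, T₂ = 330.65 K. At constant volume, ΔS = nC_V ln(T₂/T₁) with C_V = 5R/2 = 20.79 J mol⁻¹ K⁻¹.
ΔS = 0.263 × 20.79 × ln(330.65/494.15) = -2.2 J/K.

ΔS = -2.2 J/K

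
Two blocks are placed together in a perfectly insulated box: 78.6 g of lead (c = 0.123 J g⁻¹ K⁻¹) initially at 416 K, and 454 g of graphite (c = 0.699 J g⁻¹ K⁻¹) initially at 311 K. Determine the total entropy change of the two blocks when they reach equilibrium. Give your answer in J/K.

Energy balance: T_f = (m₁c₁T₁ + m₂c₂T₂)/(m₁c₁ + m₂c₂) = 314.1 K.
ΔS₁ = m₁c₁ ln(T_f/T₁) = 9.6678 × ln(314.1/416) = -2.716 J/K.
ΔS₂ = m₂c₂ ln(T_f/T₂) = 317.346 × ln(314.1/311) = 3.152 J/K.
ΔS_total = -2.716 + 3.152 = 0.436 J/K.

ΔS_total = 0.436 J/K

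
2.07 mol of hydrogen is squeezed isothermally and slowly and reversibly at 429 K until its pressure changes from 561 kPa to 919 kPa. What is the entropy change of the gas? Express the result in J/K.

For an isothermal ideal gas ΔS_gas = nR ln(P₁/P₂) = 2.07 × 8.314 × ln(561/919) = -8.49 J/K.

ΔS_gas = -8.49 J/K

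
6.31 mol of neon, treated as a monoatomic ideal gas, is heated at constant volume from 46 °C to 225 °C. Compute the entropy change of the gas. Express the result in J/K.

In kelvin: T₁ = 319.15 K, T₂ = 498.15 K. At constant volume, ΔS = nC_V ln(T₂/T₁) with C_V = 3R/2 = 12.47 J mol⁻¹ K⁻¹.
ΔS = 6.31 × 12.47 × ln(498.15/319.15) = 35 J/K.

ΔS = 35 J/K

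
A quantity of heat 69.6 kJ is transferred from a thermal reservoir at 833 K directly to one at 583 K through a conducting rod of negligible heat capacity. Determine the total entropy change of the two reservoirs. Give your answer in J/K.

ΔS_total = 35.8 J/K

ΔS_hot = −Q/T_H = −69600/833 = -83.553 J/K and ΔS_cold = +Q/T_C = 69600/583 = 119.38 J/K.
ΔS_total = -83.553 + 119.38 = 35.8 J/K, positive as the second law requires.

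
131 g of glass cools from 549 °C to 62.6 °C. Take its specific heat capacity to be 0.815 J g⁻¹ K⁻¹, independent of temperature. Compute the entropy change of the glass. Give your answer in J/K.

In kelvin: T₁ = 822.15 K, T₂ = 335.75 K. ΔS = ∫dQ_rev/T = m c ln(T₂/T₁) = 131 × 0.815 × ln(335.75/822.15) = -95.6 J/K.

ΔS = -95.6 J/K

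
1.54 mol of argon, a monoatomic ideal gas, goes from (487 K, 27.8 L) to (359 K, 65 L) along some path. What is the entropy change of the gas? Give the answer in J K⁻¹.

Entropy is a state function: ΔS = nC_V ln(T₂/T₁) + nR ln(V₂/V₁), with C_V = 3R/2 = 12.47 J mol⁻¹ K⁻¹ for a monoatomic ideal gas.
ΔS = 1.54 × [12.47 × ln(359/487) + 8.314 × ln(65/27.8)] = 5.02 J/K.

ΔS = 5.02 J/K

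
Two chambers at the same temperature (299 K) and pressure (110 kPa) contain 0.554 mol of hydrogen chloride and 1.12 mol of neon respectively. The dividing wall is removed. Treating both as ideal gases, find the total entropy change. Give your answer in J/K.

ΔS_mix = 8.84 J/K

Mole fractions: x_A = 0.554/1.67 = 0.331, x_B = 0.669.
ΔS_mix = −R(n_A ln x_A + n_B ln x_B) = −8.314 × (0.554 ln 0.331 + 1.12 ln 0.669) = 8.84 J/K.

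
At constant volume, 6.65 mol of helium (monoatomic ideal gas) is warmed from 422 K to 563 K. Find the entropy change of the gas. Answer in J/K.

At constant volume, ΔS = nC_V ln(T₂/T₁) with C_V = 3R/2 = 12.47 J mol⁻¹ K⁻¹.
ΔS = 6.65 × 12.47 × ln(563/422) = 23.9 J/K.

ΔS = 23.9 J/K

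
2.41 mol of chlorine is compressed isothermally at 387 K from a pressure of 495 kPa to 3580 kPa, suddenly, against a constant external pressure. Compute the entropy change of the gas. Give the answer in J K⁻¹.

ΔS_gas = -39.6 J/K

Entropy is a state function, so ΔS_gas depends only on the end states.
For an isothermal ideal gas ΔS_gas = nR ln(P₁/P₂) = 2.41 × 8.314 × ln(495/3580) = -39.6 J/K.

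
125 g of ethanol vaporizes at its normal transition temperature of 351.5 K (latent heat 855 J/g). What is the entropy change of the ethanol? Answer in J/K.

Heat absorbed by the substance: Q = mL = 125 × 855 = 106875 J.
At constant T, ΔS = Q_rev/T = 106875 / 351.5 = 304 J/K.

ΔS = 304 J/K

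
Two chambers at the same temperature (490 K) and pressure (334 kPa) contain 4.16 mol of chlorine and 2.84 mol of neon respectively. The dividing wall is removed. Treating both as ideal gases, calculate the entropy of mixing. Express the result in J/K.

Mole fractions: x_A = 4.16/7 = 0.594, x_B = 0.406.
ΔS_mix = −R(n_A ln x_A + n_B ln x_B) = −8.314 × (4.16 ln 0.594 + 2.84 ln 0.406) = 39.3 J/K.

ΔS_mix = 39.3 J/K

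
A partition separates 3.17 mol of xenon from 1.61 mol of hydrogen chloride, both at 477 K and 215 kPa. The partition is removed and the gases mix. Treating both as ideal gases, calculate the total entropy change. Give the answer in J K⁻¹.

ΔS_mix = 25.4 J/K

Mole fractions: x_A = 3.17/4.78 = 0.663, x_B = 0.337.
ΔS_mix = −R(n_A ln x_A + n_B ln x_B) = −8.314 × (3.17 ln 0.663 + 1.61 ln 0.337) = 25.4 J/K.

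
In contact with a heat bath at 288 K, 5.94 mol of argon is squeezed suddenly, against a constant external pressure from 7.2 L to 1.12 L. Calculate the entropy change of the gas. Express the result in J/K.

Entropy is a state function, so ΔS_gas depends only on the end states.
For an isothermal ideal gas ΔS_gas = nR ln(V₂/V₁) = 5.94 × 8.314 × ln(1.12/7.2) = -91.9 J/K.

ΔS_gas = -91.9 J/K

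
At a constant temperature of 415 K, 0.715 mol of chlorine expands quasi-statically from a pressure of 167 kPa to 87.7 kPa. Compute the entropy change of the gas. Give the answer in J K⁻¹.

For an isothermal ideal gas ΔS_gas = nR ln(P₁/P₂) = 0.715 × 8.314 × ln(167/87.7) = 3.83 J/K.

ΔS_gas = 3.83 J/K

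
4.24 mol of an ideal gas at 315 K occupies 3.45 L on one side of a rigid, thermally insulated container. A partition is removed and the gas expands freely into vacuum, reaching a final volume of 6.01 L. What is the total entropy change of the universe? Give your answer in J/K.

ΔS_universe = 19.6 J/K

No heat is exchanged and no work is done, so the ideal-gas temperature stays constant.
Entropy is a state function; using a reversible isothermal path, ΔS_gas = nR ln(V₂/V₁) = 4.24 × 8.314 × ln(6.01/3.45) = 19.6 J/K.
The insulated surroundings exchange no heat, so ΔS_surr = 0 and ΔS_universe = ΔS_gas.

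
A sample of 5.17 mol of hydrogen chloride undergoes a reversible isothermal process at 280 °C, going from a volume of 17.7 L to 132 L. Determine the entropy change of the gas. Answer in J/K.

ΔS_gas = 86.4 J/K

For an isothermal ideal gas ΔS_gas = nR ln(V₂/V₁) = 5.17 × 8.314 × ln(132/17.7) = 86.4 J/K.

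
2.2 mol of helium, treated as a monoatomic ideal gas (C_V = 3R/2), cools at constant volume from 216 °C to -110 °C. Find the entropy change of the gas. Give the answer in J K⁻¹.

ΔS = -30.1 J/K

In kelvin: T₁ = 489.15 K, T₂ = 163.15 K. At constant volume, ΔS = nC_V ln(T₂/T₁) with C_V = 3R/2 = 12.47 J mol⁻¹ K⁻¹.
ΔS = 2.2 × 12.47 × ln(163.15/489.15) = -30.1 J/K.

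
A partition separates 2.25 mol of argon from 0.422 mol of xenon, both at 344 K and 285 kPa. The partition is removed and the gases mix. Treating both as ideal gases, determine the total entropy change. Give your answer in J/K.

ΔS_mix = 9.69 J/K

Mole fractions: x_A = 2.25/2.67 = 0.842, x_B = 0.158.
ΔS_mix = −R(n_A ln x_A + n_B ln x_B) = −8.314 × (2.25 ln 0.842 + 0.422 ln 0.158) = 9.69 J/K.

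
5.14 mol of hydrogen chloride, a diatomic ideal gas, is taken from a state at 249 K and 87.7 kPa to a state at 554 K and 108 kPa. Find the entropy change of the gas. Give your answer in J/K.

ΔS = 111 J/K

ΔS = nC_p ln(T₂/T₁) − nR ln(P₂/P₁), with C_p = 7R/2 = 29.1 J mol⁻¹ K⁻¹ for a diatomic ideal gas.
ΔS = 5.14 × [29.1 × ln(554/249) − 8.314 × ln(108/87.7)] = 111 J/K.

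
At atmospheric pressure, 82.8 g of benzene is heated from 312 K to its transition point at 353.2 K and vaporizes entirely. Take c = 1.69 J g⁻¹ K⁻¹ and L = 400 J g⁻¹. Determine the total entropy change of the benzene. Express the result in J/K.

ΔS = 111 J/K

Warming step: ΔS₁ = m c ln(T_tr/T_i) = 82.8 × 1.69 × ln(353.2/312) = 17.36 J/K.
Phase change: ΔS₂ = +mL/T_tr = 82.8 × 400 / 353.2 = 93.77 J/K.
ΔS_total = (17.36) + (93.77) = 111 J/K.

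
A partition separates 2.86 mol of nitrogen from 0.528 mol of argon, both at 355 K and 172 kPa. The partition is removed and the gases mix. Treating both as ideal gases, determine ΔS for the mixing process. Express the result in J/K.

ΔS_mix = 12.2 J/K

Mole fractions: x_A = 2.86/3.39 = 0.844, x_B = 0.156.
ΔS_mix = −R(n_A ln x_A + n_B ln x_B) = −8.314 × (2.86 ln 0.844 + 0.528 ln 0.156) = 12.2 J/K.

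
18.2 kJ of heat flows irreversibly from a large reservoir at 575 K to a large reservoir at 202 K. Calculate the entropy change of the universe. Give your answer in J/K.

ΔS_total = 58.4 J/K

ΔS_hot = −Q/T_H = −18200/575 = -31.65 J/K and ΔS_cold = +Q/T_C = 18200/202 = 90.1 J/K.
ΔS_total = -31.65 + 90.1 = 58.4 J/K, positive as the second law requires.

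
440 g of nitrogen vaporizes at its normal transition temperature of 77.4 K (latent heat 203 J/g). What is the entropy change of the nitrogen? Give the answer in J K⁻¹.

ΔS = 1150 J/K

Heat absorbed by the substance: Q = mL = 440 × 203 = 89320 J.
At constant T, ΔS = Q_rev/T = 89320 / 77.4 = 1150 J/K.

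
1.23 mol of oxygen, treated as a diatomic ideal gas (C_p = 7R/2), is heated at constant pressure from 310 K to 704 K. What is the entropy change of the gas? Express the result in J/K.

At constant pressure, ΔS = nC_p ln(T₂/T₁) with C_p = 7R/2 = 29.1 J mol⁻¹ K⁻¹.
ΔS = 1.23 × 29.1 × ln(704/310) = 29.4 J/K.

ΔS = 29.4 J/K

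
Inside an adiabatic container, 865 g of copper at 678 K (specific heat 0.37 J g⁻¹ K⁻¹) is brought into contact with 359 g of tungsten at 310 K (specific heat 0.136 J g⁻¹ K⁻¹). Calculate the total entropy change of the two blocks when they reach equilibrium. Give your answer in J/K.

Energy balance: T_f = (m₁c₁T₁ + m₂c₂T₂)/(m₁c₁ + m₂c₂) = 629.29 K.
ΔS₁ = m₁c₁ ln(T_f/T₁) = 320.05 × ln(629.29/678) = -23.86 J/K.
ΔS₂ = m₂c₂ ln(T_f/T₂) = 48.824 × ln(629.29/310) = 34.57 J/K.
ΔS_total = -23.86 + 34.57 = 10.7 J/K.

ΔS_total = 10.7 J/K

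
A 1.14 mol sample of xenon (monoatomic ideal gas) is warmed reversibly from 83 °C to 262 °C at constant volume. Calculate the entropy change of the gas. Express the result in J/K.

In kelvin: T₁ = 356.15 K, T₂ = 535.15 K. At constant volume, ΔS = nC_V ln(T₂/T₁) with C_V = 3R/2 = 12.47 J mol⁻¹ K⁻¹.
ΔS = 1.14 × 12.47 × ln(535.15/356.15) = 5.79 J/K.

ΔS = 5.79 J/K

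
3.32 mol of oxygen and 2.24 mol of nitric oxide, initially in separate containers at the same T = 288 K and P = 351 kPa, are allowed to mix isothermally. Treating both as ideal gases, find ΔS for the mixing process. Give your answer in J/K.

Mole fractions: x_A = 3.32/5.56 = 0.597, x_B = 0.403.
ΔS_mix = −R(n_A ln x_A + n_B ln x_B) = −8.314 × (3.32 ln 0.597 + 2.24 ln 0.403) = 31.2 J/K.

ΔS_mix = 31.2 J/K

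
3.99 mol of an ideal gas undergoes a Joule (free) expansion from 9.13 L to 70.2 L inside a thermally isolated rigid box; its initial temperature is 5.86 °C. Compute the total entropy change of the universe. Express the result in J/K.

No heat is exchanged and no work is done, so the ideal-gas temperature stays constant.
Entropy is a state function; using a reversible isothermal path, ΔS_gas = nR ln(V₂/V₁) = 3.99 × 8.314 × ln(70.2/9.13) = 67.7 J/K.
The insulated surroundings exchange no heat, so ΔS_surr = 0 and ΔS_universe = ΔS_gas.

ΔS_universe = 67.7 J/K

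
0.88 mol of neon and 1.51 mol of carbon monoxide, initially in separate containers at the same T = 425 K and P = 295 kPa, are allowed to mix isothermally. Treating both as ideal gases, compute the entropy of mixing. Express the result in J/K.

ΔS_mix = 13.1 J/K

Mole fractions: x_A = 0.88/2.39 = 0.368, x_B = 0.632.
ΔS_mix = −R(n_A ln x_A + n_B ln x_B) = −8.314 × (0.88 ln 0.368 + 1.51 ln 0.632) = 13.1 J/K.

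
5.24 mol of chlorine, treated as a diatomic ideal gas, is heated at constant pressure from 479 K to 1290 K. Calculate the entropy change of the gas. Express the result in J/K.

ΔS = 151 J/K

At constant pressure, ΔS = nC_p ln(T₂/T₁) with C_p = 7R/2 = 29.1 J mol⁻¹ K⁻¹.
ΔS = 5.24 × 29.1 × ln(1290/479) = 151 J/K.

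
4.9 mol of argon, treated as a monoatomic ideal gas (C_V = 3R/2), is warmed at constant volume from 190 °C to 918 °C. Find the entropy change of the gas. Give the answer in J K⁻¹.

ΔS = 57.7 J/K

In kelvin: T₁ = 463.15 K, T₂ = 1191.15 K. At constant volume, ΔS = nC_V ln(T₂/T₁) with C_V = 3R/2 = 12.47 J mol⁻¹ K⁻¹.
ΔS = 4.9 × 12.47 × ln(1191.15/463.15) = 57.7 J/K.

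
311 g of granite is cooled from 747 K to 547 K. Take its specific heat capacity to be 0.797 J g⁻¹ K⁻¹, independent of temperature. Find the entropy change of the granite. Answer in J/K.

ΔS = ∫dQ_rev/T = m c ln(T₂/T₁) = 311 × 0.797 × ln(547/747) = -77.2 J/K.

ΔS = -77.2 J/K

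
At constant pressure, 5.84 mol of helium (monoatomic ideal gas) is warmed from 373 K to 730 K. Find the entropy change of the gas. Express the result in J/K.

ΔS = 81.5 J/K

At constant pressure, ΔS = nC_p ln(T₂/T₁) with C_p = 5R/2 = 20.79 J mol⁻¹ K⁻¹.
ΔS = 5.84 × 20.79 × ln(730/373) = 81.5 J/K.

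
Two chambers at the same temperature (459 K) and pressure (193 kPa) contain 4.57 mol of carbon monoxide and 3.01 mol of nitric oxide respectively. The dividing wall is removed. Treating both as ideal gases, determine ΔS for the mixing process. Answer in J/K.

Mole fractions: x_A = 4.57/7.58 = 0.603, x_B = 0.397.
ΔS_mix = −R(n_A ln x_A + n_B ln x_B) = −8.314 × (4.57 ln 0.603 + 3.01 ln 0.397) = 42.3 J/K.

ΔS_mix = 42.3 J/K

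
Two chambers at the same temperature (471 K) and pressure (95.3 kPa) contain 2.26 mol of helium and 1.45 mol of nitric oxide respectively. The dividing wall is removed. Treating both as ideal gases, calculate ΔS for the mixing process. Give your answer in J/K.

ΔS_mix = 20.6 J/K

Mole fractions: x_A = 2.26/3.71 = 0.609, x_B = 0.391.
ΔS_mix = −R(n_A ln x_A + n_B ln x_B) = −8.314 × (2.26 ln 0.609 + 1.45 ln 0.391) = 20.6 J/K.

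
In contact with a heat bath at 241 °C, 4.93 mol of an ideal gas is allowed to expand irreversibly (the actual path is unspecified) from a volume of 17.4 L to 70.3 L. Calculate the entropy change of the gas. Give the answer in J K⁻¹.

ΔS_gas = 57.2 J/K

Entropy is a state function, so ΔS_gas depends only on the end states.
For an isothermal ideal gas ΔS_gas = nR ln(V₂/V₁) = 4.93 × 8.314 × ln(70.3/17.4) = 57.2 J/K.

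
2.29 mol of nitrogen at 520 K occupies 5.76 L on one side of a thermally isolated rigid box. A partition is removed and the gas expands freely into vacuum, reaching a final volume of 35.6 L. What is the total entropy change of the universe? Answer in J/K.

For an ideal gas in free expansion Q = 0 and W = 0, so T is unchanged.
Entropy is a state function; using a reversible isothermal path, ΔS_gas = nR ln(V₂/V₁) = 2.29 × 8.314 × ln(35.6/5.76) = 34.7 J/K.
The insulated surroundings exchange no heat, so ΔS_surr = 0 and ΔS_universe = ΔS_gas.

ΔS_universe = 34.7 J/K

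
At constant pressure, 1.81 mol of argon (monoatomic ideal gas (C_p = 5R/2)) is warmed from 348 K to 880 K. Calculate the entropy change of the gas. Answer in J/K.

ΔS = 34.9 J/K

At constant pressure, ΔS = nC_p ln(T₂/T₁) with C_p = 5R/2 = 20.79 J mol⁻¹ K⁻¹.
ΔS = 1.81 × 20.79 × ln(880/348) = 34.9 J/K.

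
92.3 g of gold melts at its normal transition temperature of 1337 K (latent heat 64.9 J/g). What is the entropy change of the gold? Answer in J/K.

ΔS = 4.48 J/K

Heat absorbed by the substance: Q = mL = 92.3 × 64.9 = 5990.27 J.
At constant T, ΔS = Q_rev/T = 5990.27 / 1337 = 4.48 J/K.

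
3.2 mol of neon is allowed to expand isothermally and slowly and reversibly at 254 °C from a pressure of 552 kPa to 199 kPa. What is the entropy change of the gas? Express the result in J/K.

For an isothermal ideal gas ΔS_gas = nR ln(P₁/P₂) = 3.2 × 8.314 × ln(552/199) = 27.1 J/K.

ΔS_gas = 27.1 J/K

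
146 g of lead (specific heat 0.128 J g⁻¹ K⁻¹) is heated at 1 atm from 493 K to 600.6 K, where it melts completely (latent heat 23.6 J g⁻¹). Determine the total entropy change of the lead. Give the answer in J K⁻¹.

Warming step: ΔS₁ = m c ln(T_tr/T_i) = 146 × 0.128 × ln(600.6/493) = 3.689 J/K.
Phase change: ΔS₂ = +mL/T_tr = 146 × 23.6 / 600.6 = 5.737 J/K.
ΔS_total = (3.689) + (5.737) = 9.43 J/K.

ΔS = 9.43 J/K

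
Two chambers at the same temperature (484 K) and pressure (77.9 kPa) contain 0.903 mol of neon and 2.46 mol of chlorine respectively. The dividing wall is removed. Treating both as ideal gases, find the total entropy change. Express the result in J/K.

Mole fractions: x_A = 0.903/3.36 = 0.269, x_B = 0.731.
ΔS_mix = −R(n_A ln x_A + n_B ln x_B) = −8.314 × (0.903 ln 0.269 + 2.46 ln 0.731) = 16.3 J/K.

ΔS_mix = 16.3 J/K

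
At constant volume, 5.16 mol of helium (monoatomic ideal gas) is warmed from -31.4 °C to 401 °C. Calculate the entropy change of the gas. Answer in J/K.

ΔS = 66 J/K

In kelvin: T₁ = 241.75 K, T₂ = 674.15 K. At constant volume, ΔS = nC_V ln(T₂/T₁) with C_V = 3R/2 = 12.47 J mol⁻¹ K⁻¹.
ΔS = 5.16 × 12.47 × ln(674.15/241.75) = 66 J/K.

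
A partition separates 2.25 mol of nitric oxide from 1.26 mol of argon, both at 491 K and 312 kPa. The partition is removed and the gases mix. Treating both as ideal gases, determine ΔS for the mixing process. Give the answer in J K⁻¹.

Mole fractions: x_A = 2.25/3.51 = 0.641, x_B = 0.359.
ΔS_mix = −R(n_A ln x_A + n_B ln x_B) = −8.314 × (2.25 ln 0.641 + 1.26 ln 0.359) = 19.1 J/K.

ΔS_mix = 19.1 J/K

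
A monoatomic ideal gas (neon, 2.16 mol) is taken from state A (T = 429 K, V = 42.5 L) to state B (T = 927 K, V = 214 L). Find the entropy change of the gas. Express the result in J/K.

Entropy is a state function: ΔS = nC_V ln(T₂/T₁) + nR ln(V₂/V₁), with C_V = 3R/2 = 12.47 J mol⁻¹ K⁻¹ for a monoatomic ideal gas.
ΔS = 2.16 × [12.47 × ln(927/429) + 8.314 × ln(214/42.5)] = 49.8 J/K.

ΔS = 49.8 J/K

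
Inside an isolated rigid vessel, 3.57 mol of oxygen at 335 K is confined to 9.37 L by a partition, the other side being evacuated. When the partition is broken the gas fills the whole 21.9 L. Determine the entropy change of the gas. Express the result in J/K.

ΔS_gas = 25.2 J/K

No heat is exchanged and no work is done, so the ideal-gas temperature stays constant.
Entropy is a state function; using a reversible isothermal path, ΔS_gas = nR ln(V₂/V₁) = 3.57 × 8.314 × ln(21.9/9.37) = 25.2 J/K.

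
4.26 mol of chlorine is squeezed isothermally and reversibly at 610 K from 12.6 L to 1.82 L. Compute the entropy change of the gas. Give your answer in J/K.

For an isothermal ideal gas ΔS_gas = nR ln(V₂/V₁) = 4.26 × 8.314 × ln(1.82/12.6) = -68.5 J/K.

ΔS_gas = -68.5 J/K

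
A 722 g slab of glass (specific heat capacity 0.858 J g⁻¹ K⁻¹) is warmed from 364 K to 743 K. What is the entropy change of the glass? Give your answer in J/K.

ΔS = 442 J/K

ΔS = ∫dQ_rev/T = m c ln(T₂/T₁) = 722 × 0.858 × ln(743/364) = 442 J/K.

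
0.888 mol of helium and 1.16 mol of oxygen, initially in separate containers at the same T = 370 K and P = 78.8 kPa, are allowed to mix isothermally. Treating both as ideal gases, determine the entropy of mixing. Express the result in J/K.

Mole fractions: x_A = 0.888/2.05 = 0.434, x_B = 0.566.
ΔS_mix = −R(n_A ln x_A + n_B ln x_B) = −8.314 × (0.888 ln 0.434 + 1.16 ln 0.566) = 11.7 J/K.

ΔS_mix = 11.7 J/K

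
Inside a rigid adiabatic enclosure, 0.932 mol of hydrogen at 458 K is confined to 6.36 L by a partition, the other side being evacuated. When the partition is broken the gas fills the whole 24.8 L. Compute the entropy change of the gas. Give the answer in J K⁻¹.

No heat is exchanged and no work is done, so the ideal-gas temperature stays constant.
Entropy is a state function; using a reversible isothermal path, ΔS_gas = nR ln(V₂/V₁) = 0.932 × 8.314 × ln(24.8/6.36) = 10.5 J/K.

ΔS_gas = 10.5 J/K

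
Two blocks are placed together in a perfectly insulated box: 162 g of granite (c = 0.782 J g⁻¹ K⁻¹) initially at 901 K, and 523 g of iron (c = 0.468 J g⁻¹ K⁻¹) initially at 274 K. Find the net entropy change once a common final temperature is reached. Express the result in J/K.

Energy balance: T_f = (m₁c₁T₁ + m₂c₂T₂)/(m₁c₁ + m₂c₂) = 487.84 K.
ΔS₁ = m₁c₁ ln(T_f/T₁) = 126.684 × ln(487.84/901) = -77.72 J/K.
ΔS₂ = m₂c₂ ln(T_f/T₂) = 244.764 × ln(487.84/274) = 141.2 J/K.
ΔS_total = -77.72 + 141.2 = 63.5 J/K.

ΔS_total = 63.5 J/K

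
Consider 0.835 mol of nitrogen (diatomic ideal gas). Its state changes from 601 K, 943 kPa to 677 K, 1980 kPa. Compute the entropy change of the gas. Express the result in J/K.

ΔS = nC_p ln(T₂/T₁) − nR ln(P₂/P₁), with C_p = 7R/2 = 29.1 J mol⁻¹ K⁻¹ for a diatomic ideal gas.
ΔS = 0.835 × [29.1 × ln(677/601) − 8.314 × ln(1980/943)] = -2.26 J/K.

ΔS = -2.26 J/K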